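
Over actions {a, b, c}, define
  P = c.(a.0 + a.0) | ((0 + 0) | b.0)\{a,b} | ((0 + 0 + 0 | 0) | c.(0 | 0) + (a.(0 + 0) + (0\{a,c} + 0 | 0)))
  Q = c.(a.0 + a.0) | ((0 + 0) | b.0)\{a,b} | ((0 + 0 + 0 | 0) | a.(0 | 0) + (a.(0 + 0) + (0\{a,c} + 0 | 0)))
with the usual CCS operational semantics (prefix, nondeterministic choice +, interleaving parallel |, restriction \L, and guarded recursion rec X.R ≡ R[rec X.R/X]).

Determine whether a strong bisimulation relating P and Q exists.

Reachable graph of P (9 states):
  p0 = c.(a.0 + a.0) | ((0 + 0) | b.0)\{a,b} | ((0 + 0 + 0 | 0) | c.(0 | 0) + (a.(0 + 0) + (0\{a,c} + 0 | 0))) | =a=> p1, =c=> p2, =c=> p3
  p1 = c.(a.0 + a.0) | ((0 + 0) | b.0)\{a,b} | (0 + 0) | =c=> p4
  p2 = (a.0 + a.0) | ((0 + 0) | b.0)\{a,b} | ((0 + 0 + 0 | 0) | c.(0 | 0) + (a.(0 + 0) + (0\{a,c} + 0 | 0))) | =a=> p4, =a=> p5, =c=> p6
  p3 = c.(a.0 + a.0) | ((0 + 0) | b.0)\{a,b} | ((0 + 0 + 0 | 0) | (0 | 0)) | =c=> p6
  p4 = (a.0 + a.0) | ((0 + 0) | b.0)\{a,b} | (0 + 0) | =a=> p7
  p5 = 0 | ((0 + 0) | b.0)\{a,b} | ((0 + 0 + 0 | 0) | c.(0 | 0) + (a.(0 + 0) + (0\{a,c} + 0 | 0))) | =a=> p7, =c=> p8
  p6 = (a.0 + a.0) | ((0 + 0) | b.0)\{a,b} | ((0 + 0 + 0 | 0) | (0 | 0)) | =a=> p8
  p7 = 0 | ((0 + 0) | b.0)\{a,b} | (0 + 0) | deadlocked
  p8 = 0 | ((0 + 0) | b.0)\{a,b} | ((0 + 0 + 0 | 0) | (0 | 0)) | deadlocked
Reachable graph of Q (9 states):
  q0 = c.(a.0 + a.0) | ((0 + 0) | b.0)\{a,b} | ((0 + 0 + 0 | 0) | a.(0 | 0) + (a.(0 + 0) + (0\{a,c} + 0 | 0))) | =a=> q1, =a=> q2, =c=> q3
  q1 = c.(a.0 + a.0) | ((0 + 0) | b.0)\{a,b} | ((0 + 0 + 0 | 0) | (0 | 0)) | =c=> q4
  q2 = c.(a.0 + a.0) | ((0 + 0) | b.0)\{a,b} | (0 + 0) | =c=> q5
  q3 = (a.0 + a.0) | ((0 + 0) | b.0)\{a,b} | ((0 + 0 + 0 | 0) | a.(0 | 0) + (a.(0 + 0) + (0\{a,c} + 0 | 0))) | =a=> q4, =a=> q5, =a=> q6
  q4 = (a.0 + a.0) | ((0 + 0) | b.0)\{a,b} | ((0 + 0 + 0 | 0) | (0 | 0)) | =a=> q7
  q5 = (a.0 + a.0) | ((0 + 0) | b.0)\{a,b} | (0 + 0) | =a=> q8
  q6 = 0 | ((0 + 0) | b.0)\{a,b} | ((0 + 0 + 0 | 0) | a.(0 | 0) + (a.(0 + 0) + (0\{a,c} + 0 | 0))) | =a=> q7, =a=> q8
  q7 = 0 | ((0 + 0) | b.0)\{a,b} | ((0 + 0 + 0 | 0) | (0 | 0)) | deadlocked
  q8 = 0 | ((0 + 0) | b.0)\{a,b} | (0 + 0) | deadlocked
Coarsest stable partition (strong bisimilarity classes):
  B0 = {p0}
  B1 = {p1, p3, q1, q2}
  B2 = {p4, p6, q4, q5, q6}
  B3 = {p7, p8, q7, q8}
  B4 = {p2}
  B5 = {p5}
  B6 = {q0}
  B7 = {q3}
p0 ∈ B0, q0 ∈ B6 → different blocks

P ≁ Q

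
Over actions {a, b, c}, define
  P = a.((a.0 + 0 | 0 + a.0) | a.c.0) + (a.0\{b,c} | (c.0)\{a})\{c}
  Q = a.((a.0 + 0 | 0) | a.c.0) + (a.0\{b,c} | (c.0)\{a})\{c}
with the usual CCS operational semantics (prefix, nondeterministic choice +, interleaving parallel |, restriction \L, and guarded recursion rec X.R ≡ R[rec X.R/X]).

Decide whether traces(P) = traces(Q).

traces(P) = traces(Q)

P's transition system — 8 states:
  s0 = a.((a.0 + 0 | 0 + a.0) | a.c.0) + (a.0\{b,c} | (c.0)\{a})\{c} :: ··a··> s1, ··a··> s2
  s1 = (0\{b,c} | (c.0)\{a})\{c} :: (no moves)
  s2 = (a.0 + 0 | 0 + a.0) | a.c.0 :: ··a··> s3, ··a··> s4
  s3 = (a.0 + 0 | 0 + a.0) | c.0 :: ··a··> s5, ··c··> s6
  s4 = 0 | a.c.0 :: ··a··> s5
  s5 = 0 | c.0 :: ··c··> s7
  s6 = (a.0 + 0 | 0 + a.0) | 0 :: ··a··> s7
  s7 = 0 | 0 :: (no moves)
Q's transition system — 8 states:
  t0 = a.((a.0 + 0 | 0) | a.c.0) + (a.0\{b,c} | (c.0)\{a})\{c} :: ··a··> t1, ··a··> t2
  t1 = (0\{b,c} | (c.0)\{a})\{c} :: (no moves)
  t2 = (a.0 + 0 | 0) | a.c.0 :: ··a··> t3, ··a··> t4
  t3 = (a.0 + 0 | 0) | c.0 :: ··a··> t5, ··c··> t6
  t4 = 0 | a.c.0 :: ··a··> t5
  t5 = 0 | c.0 :: ··c··> t7
  t6 = (a.0 + 0 | 0) | 0 :: ··a··> t7
  t7 = 0 | 0 :: (no moves)
Bisimilarity quotient blocks:
  B0 = {s0, t0}
  B1 = {s2, t2}
  B2 = {s3, t3}
  B3 = {s6, t6}
  B4 = {s1, s7, t1, t7}
  B5 = {s5, t5}
  B6 = {s4, t4}
s0 ∈ B0, t0 ∈ B0 → same block
Bisimilar ⇒ trace-equivalent.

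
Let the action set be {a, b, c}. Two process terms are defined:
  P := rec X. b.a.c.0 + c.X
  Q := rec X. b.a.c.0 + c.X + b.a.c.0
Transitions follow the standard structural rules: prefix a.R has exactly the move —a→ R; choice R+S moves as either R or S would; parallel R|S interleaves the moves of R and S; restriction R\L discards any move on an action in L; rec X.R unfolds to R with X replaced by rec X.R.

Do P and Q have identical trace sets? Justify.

trace-equivalent

LTS(P): 4 reachable states
  s0 = rec X. b.a.c.0 + c.X :: -b-> s1, -c-> s0
  s1 = a.c.0 :: -a-> s2
  s2 = c.0 :: -c-> s3
  s3 = 0 :: deadlocked
LTS(Q): 4 reachable states
  t0 = rec X. b.a.c.0 + c.X + b.a.c.0 :: -b-> t1, -c-> t0
  t1 = a.c.0 :: -a-> t2
  t2 = c.0 :: -c-> t3
  t3 = 0 :: deadlocked
Bisimilarity quotient blocks:
  B0 = {s0, t0}
  B1 = {s1, t1}
  B2 = {s2, t2}
  B3 = {s3, t3}
s0 ∈ B0, t0 ∈ B0 → same block
Bisimilar ⇒ trace-equivalent.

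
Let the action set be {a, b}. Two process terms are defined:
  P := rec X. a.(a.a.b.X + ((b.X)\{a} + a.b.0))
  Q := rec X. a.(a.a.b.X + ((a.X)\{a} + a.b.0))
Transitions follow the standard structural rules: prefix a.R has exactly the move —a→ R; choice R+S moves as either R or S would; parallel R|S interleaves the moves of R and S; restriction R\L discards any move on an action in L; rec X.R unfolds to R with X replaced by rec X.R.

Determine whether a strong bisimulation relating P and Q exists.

Reachable graph of P (7 states):
  s0 = rec X. a.(a.a.b.X + ((b.X)\{a} + a.b.0)) | =a=> s1
  s1 = a.a.b.(rec X. a.(a.a.b.X + ((b.X)\{a} + a.b.0))) + ((b.(rec X. a.(a.a.b.X + ((b.X)\{a} + a.b.0))))\{a} + a.b.0) | =a=> s2, =a=> s3, =b=> s4
  s2 = a.b.(rec X. a.(a.a.b.X + ((b.X)\{a} + a.b.0))) | =a=> s5
  s3 = b.0 | =b=> s6
  s4 = (rec X. a.(a.a.b.X + ((b.X)\{a} + a.b.0)))\{a} | deadlocked
  s5 = b.(rec X. a.(a.a.b.X + ((b.X)\{a} + a.b.0))) | =b=> s0
  s6 = 0 | deadlocked
Reachable graph of Q (6 states):
  t0 = rec X. a.(a.a.b.X + ((a.X)\{a} + a.b.0)) | =a=> t1
  t1 = a.a.b.(rec X. a.(a.a.b.X + ((a.X)\{a} + a.b.0))) + ((a.(rec X. a.(a.a.b.X + ((a.X)\{a} + a.b.0))))\{a} + a.b.0) | =a=> t2, =a=> t3
  t2 = a.b.(rec X. a.(a.a.b.X + ((a.X)\{a} + a.b.0))) | =a=> t4
  t3 = b.0 | =b=> t5
  t4 = b.(rec X. a.(a.a.b.X + ((a.X)\{a} + a.b.0))) | =b=> t0
  t5 = 0 | deadlocked
Partition-refinement fixed point:
  B0 = {s0}
  B1 = {s1}
  B2 = {s3, t3}
  B3 = {s4, s6, t5}
  B4 = {s2}
  B5 = {s5}
  B6 = {t0}
  B7 = {t1}
  B8 = {t2}
  B9 = {t4}
s0 ∈ B0, t0 ∈ B6 → different blocks

not bisimilar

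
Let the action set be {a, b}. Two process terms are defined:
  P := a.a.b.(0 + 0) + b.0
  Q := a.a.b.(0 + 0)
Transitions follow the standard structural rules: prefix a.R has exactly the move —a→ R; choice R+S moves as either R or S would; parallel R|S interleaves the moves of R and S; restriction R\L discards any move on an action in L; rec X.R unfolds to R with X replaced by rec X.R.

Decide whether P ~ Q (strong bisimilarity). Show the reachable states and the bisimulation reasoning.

LTS(P): 5 reachable states
  s0 = a.a.b.(0 + 0) + b.0 → --a--▸ s1, --b--▸ s2
  s1 = a.b.(0 + 0) → --a--▸ s3
  s2 = 0 → ·
  s3 = b.(0 + 0) → --b--▸ s4
  s4 = 0 + 0 → ·
LTS(Q): 4 reachable states
  t0 = a.a.b.(0 + 0) → --a--▸ t1
  t1 = a.b.(0 + 0) → --a--▸ t2
  t2 = b.(0 + 0) → --b--▸ t3
  t3 = 0 + 0 → ·
Coarsest stable partition (strong bisimilarity classes):
  B0 = {s0}
  B1 = {s1, t1}
  B2 = {s3, t2}
  B3 = {s2, s4, t3}
  B4 = {t0}
s0 ∈ B0, t0 ∈ B4 → different blocks

P ≁ Q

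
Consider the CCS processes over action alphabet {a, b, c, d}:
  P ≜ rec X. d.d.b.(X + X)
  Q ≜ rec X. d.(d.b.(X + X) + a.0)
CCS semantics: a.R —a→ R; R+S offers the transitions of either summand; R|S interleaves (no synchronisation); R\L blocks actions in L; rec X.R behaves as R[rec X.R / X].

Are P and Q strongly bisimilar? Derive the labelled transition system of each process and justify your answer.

P's transition system — 4 states:
  u0 = rec X. d.d.b.(X + X) ⊢ =d=> u1
  u1 = d.b.((rec X. d.d.b.(X + X)) + (rec X. d.d.b.(X + X))) ⊢ =d=> u2
  u2 = b.((rec X. d.d.b.(X + X)) + (rec X. d.d.b.(X + X))) ⊢ =b=> u3
  u3 = (rec X. d.d.b.(X + X)) + (rec X. d.d.b.(X + X)) ⊢ =d=> u1
Q's transition system — 5 states:
  v0 = rec X. d.(d.b.(X + X) + a.0) ⊢ =d=> v1
  v1 = d.b.((rec X. d.(d.b.(X + X) + a.0)) + (rec X. d.(d.b.(X + X) + a.0))) + a.0 ⊢ =a=> v2, =d=> v3
  v2 = 0 ⊢ deadlocked
  v3 = b.((rec X. d.(d.b.(X + X) + a.0)) + (rec X. d.(d.b.(X + X) + a.0))) ⊢ =b=> v4
  v4 = (rec X. d.(d.b.(X + X) + a.0)) + (rec X. d.(d.b.(X + X) + a.0)) ⊢ =d=> v1
Partition-refinement fixed point:
  B0 = {u0, u3}
  B1 = {u1}
  B2 = {u2}
  B3 = {v0, v4}
  B4 = {v1}
  B5 = {v2}
  B6 = {v3}
u0 ∈ B0, v0 ∈ B3 → different blocks

not bisimilar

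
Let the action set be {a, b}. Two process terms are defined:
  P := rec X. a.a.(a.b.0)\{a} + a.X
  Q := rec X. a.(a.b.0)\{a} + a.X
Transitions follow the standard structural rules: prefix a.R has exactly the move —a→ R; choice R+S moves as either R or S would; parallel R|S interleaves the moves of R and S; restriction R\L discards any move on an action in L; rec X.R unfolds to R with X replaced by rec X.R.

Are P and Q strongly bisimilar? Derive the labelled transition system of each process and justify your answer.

NO

Reachable graph of P (3 states):
  s0 = rec X. a.a.(a.b.0)\{a} + a.X :: =a=> s0, =a=> s1
  s1 = a.(a.b.0)\{a} :: =a=> s2
  s2 = (a.b.0)\{a} :: ·
Reachable graph of Q (2 states):
  t0 = rec X. a.(a.b.0)\{a} + a.X :: =a=> t0, =a=> t1
  t1 = (a.b.0)\{a} :: ·
Coarsest stable partition (strong bisimilarity classes):
  B0 = {s0}
  B1 = {s1}
  B2 = {s2, t1}
  B3 = {t0}
s0 ∈ B0, t0 ∈ B3 → different blocks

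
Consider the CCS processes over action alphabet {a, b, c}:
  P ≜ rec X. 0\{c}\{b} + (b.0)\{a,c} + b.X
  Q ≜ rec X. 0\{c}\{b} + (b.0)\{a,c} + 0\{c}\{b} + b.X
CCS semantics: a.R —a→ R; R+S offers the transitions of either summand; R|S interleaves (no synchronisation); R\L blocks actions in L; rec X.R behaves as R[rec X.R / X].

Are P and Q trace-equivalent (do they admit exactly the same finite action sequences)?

LTS(P): 2 reachable states
  m0 = rec X. 0\{c}\{b} + (b.0)\{a,c} + b.X → -b-> m0, -b-> m1
  m1 = 0\{a,c} → deadlocked
LTS(Q): 2 reachable states
  n0 = rec X. 0\{c}\{b} + (b.0)\{a,c} + 0\{c}\{b} + b.X → -b-> n0, -b-> n1
  n1 = 0\{a,c} → deadlocked
Bisimilarity quotient blocks:
  B0 = {m0, n0}
  B1 = {m1, n1}
m0 ∈ B0, n0 ∈ B0 → same block
Bisimilar ⇒ trace-equivalent.

traces(P) = traces(Q)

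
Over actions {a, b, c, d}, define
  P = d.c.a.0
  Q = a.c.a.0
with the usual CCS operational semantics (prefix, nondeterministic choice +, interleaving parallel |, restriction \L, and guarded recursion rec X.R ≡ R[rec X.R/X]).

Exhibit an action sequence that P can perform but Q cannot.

Reachable graph of P (4 states):
  p0 = d.c.a.0 :: ··d··> p1
  p1 = c.a.0 :: ··c··> p2
  p2 = a.0 :: ··a··> p3
  p3 = 0 :: ·
Reachable graph of Q (4 states):
  q0 = a.c.a.0 :: ··a··> q1
  q1 = c.a.0 :: ··c··> q2
  q2 = a.0 :: ··a··> q3
  q3 = 0 :: ·
Run σ = ⟨d⟩ on P: start {p0}
  after d @ step 1: {p1}
  — P admits the full trace.
Run σ = ⟨d⟩ on Q: start {q0}
  after d @ step 1: ∅  — Q cannot continue

d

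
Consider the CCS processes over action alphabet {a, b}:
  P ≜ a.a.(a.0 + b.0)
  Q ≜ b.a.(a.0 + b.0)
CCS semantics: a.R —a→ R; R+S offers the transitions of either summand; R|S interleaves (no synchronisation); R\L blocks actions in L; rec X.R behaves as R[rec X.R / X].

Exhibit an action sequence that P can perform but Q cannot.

LTS(P): 4 reachable states
  m0 = a.a.(a.0 + b.0) | —a→ m1
  m1 = a.(a.0 + b.0) | —a→ m2
  m2 = a.0 + b.0 | —a→ m3, —b→ m3
  m3 = 0 | (no moves)
LTS(Q): 4 reachable states
  n0 = b.a.(a.0 + b.0) | —b→ n1
  n1 = a.(a.0 + b.0) | —a→ n2
  n2 = a.0 + b.0 | —a→ n3, —b→ n3
  n3 = 0 | (no moves)
Run σ = ⟨a⟩ on P: start {m0}
  [1] a ⇒ {m1}
  — P admits the full trace.
Run σ = ⟨a⟩ on Q: start {n0}
  [1] a ⇒ ∅  — Q cannot continue

a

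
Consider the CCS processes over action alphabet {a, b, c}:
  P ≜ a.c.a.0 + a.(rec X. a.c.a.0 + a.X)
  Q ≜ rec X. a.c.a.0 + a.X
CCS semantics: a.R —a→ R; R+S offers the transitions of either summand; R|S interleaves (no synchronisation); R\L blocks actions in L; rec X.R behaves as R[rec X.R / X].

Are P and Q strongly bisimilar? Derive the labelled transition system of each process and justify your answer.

LTS(P): 5 reachable states
  u0 = a.c.a.0 + a.(rec X. a.c.a.0 + a.X) → -a-> u1, -a-> u2
  u1 = c.a.0 → -c-> u3
  u2 = rec X. a.c.a.0 + a.X → -a-> u1, -a-> u2
  u3 = a.0 → -a-> u4
  u4 = 0 → ·
LTS(Q): 4 reachable states
  v0 = rec X. a.c.a.0 + a.X → -a-> v0, -a-> v1
  v1 = c.a.0 → -c-> v2
  v2 = a.0 → -a-> v3
  v3 = 0 → ·
Coarsest stable partition (strong bisimilarity classes):
  B0 = {u0, u2, v0}
  B1 = {u1, v1}
  B2 = {u3, v2}
  B3 = {u4, v3}
u0 ∈ B0, v0 ∈ B0 → same block

YES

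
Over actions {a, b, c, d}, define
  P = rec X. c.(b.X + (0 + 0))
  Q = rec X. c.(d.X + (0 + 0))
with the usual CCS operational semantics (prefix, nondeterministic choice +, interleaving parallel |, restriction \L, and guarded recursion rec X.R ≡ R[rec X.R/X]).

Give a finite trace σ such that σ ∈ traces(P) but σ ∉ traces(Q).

Reachable graph of P (2 states):
  u0 = rec X. c.(b.X + (0 + 0)) has moves ··c··> u1
  u1 = b.(rec X. c.(b.X + (0 + 0))) + (0 + 0) has moves ··b··> u0
Reachable graph of Q (2 states):
  v0 = rec X. c.(d.X + (0 + 0)) has moves ··c··> v1
  v1 = d.(rec X. c.(d.X + (0 + 0))) + (0 + 0) has moves ··d··> v0
Trace ⟨cb⟩ through P, begin at {u0}:
  [1] c ⇒ {u1}
  [2] b ⇒ {u0}
  — P admits the full trace.
Trace ⟨cb⟩ through Q, begin at {v0}:
  [1] c ⇒ {v1}
  [2] b ⇒ ∅ (Q stuck)

cb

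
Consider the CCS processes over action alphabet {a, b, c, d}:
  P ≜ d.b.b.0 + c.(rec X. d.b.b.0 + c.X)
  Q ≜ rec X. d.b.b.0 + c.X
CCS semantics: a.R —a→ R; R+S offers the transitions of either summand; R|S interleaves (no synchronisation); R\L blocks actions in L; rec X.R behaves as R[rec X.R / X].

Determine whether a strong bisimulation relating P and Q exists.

Reachable graph of P (5 states):
  u0 = d.b.b.0 + c.(rec X. d.b.b.0 + c.X) ⊢ -c-> u1, -d-> u2
  u1 = rec X. d.b.b.0 + c.X ⊢ -c-> u1, -d-> u2
  u2 = b.b.0 ⊢ -b-> u3
  u3 = b.0 ⊢ -b-> u4
  u4 = 0 ⊢ ∅
Reachable graph of Q (4 states):
  v0 = rec X. d.b.b.0 + c.X ⊢ -c-> v0, -d-> v1
  v1 = b.b.0 ⊢ -b-> v2
  v2 = b.0 ⊢ -b-> v3
  v3 = 0 ⊢ ∅
Bisimilarity quotient blocks:
  B0 = {u0, u1, v0}
  B1 = {u2, v1}
  B2 = {u3, v2}
  B3 = {u4, v3}
u0 ∈ B0, v0 ∈ B0 → same block

P ~ Q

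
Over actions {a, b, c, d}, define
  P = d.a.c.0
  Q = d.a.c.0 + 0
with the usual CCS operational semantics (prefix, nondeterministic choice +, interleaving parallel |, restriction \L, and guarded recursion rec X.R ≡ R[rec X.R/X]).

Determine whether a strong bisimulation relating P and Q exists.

P's transition system — 4 states:
  s0 = d.a.c.0 :: ··d··> s1
  s1 = a.c.0 :: ··a··> s2
  s2 = c.0 :: ··c··> s3
  s3 = 0 :: deadlocked
Q's transition system — 4 states:
  t0 = d.a.c.0 + 0 :: ··d··> t1
  t1 = a.c.0 :: ··a··> t2
  t2 = c.0 :: ··c··> t3
  t3 = 0 :: deadlocked
Coarsest stable partition (strong bisimilarity classes):
  B0 = {s0, t0}
  B1 = {s1, t1}
  B2 = {s2, t2}
  B3 = {s3, t3}
s0 ∈ B0, t0 ∈ B0 → same block

bisimilar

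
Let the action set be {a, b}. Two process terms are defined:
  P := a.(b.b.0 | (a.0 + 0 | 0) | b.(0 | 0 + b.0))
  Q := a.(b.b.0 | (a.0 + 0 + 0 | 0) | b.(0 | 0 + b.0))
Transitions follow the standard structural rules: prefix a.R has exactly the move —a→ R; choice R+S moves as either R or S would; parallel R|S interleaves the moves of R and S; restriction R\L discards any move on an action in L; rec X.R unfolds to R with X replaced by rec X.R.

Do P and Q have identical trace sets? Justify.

YES

P's transition system — 19 states:
  m0 = a.(b.b.0 | (a.0 + 0 | 0) | b.(0 | 0 + b.0)) has moves =a=> m1
  m1 = b.b.0 | (a.0 + 0 | 0) | b.(0 | 0 + b.0) has moves =a=> m2, =b=> m3, =b=> m4
  m2 = b.b.0 | 0 | b.(0 | 0 + b.0) has moves =b=> m5, =b=> m6
  m3 = b.0 | (a.0 + 0 | 0) | b.(0 | 0 + b.0) has moves =a=> m5, =b=> m7, =b=> m8
  m4 = b.b.0 | (a.0 + 0 | 0) | (0 | 0 + b.0) has moves =a=> m6, =b=> m8, =b=> m9
  m5 = b.0 | 0 | b.(0 | 0 + b.0) has moves =b=> m10, =b=> m11
  m6 = b.b.0 | 0 | (0 | 0 + b.0) has moves =b=> m11, =b=> m12
  m7 = 0 | (a.0 + 0 | 0) | b.(0 | 0 + b.0) has moves =a=> m10, =b=> m13
  m8 = b.0 | (a.0 + 0 | 0) | (0 | 0 + b.0) has moves =a=> m11, =b=> m13, =b=> m14
  m9 = b.b.0 | (a.0 + 0 | 0) | 0 has moves =a=> m12, =b=> m14
  m10 = 0 | 0 | b.(0 | 0 + b.0) has moves =b=> m15
  m11 = b.0 | 0 | (0 | 0 + b.0) has moves =b=> m15, =b=> m16
  m12 = b.b.0 | 0 | 0 has moves =b=> m16
  m13 = 0 | (a.0 + 0 | 0) | (0 | 0 + b.0) has moves =a=> m15, =b=> m17
  m14 = b.0 | (a.0 + 0 | 0) | 0 has moves =a=> m16, =b=> m17
  m15 = 0 | 0 | (0 | 0 + b.0) has moves =b=> m18
  m16 = b.0 | 0 | 0 has moves =b=> m18
  m17 = 0 | (a.0 + 0 | 0) | 0 has moves =a=> m18
  m18 = 0 | 0 | 0 has moves ·
Q's transition system — 19 states:
  n0 = a.(b.b.0 | (a.0 + 0 + 0 | 0) | b.(0 | 0 + b.0)) has moves =a=> n1
  n1 = b.b.0 | (a.0 + 0 + 0 | 0) | b.(0 | 0 + b.0) has moves =a=> n2, =b=> n3, =b=> n4
  n2 = b.b.0 | 0 | b.(0 | 0 + b.0) has moves =b=> n5, =b=> n6
  n3 = b.0 | (a.0 + 0 + 0 | 0) | b.(0 | 0 + b.0) has moves =a=> n5, =b=> n7, =b=> n8
  n4 = b.b.0 | (a.0 + 0 + 0 | 0) | (0 | 0 + b.0) has moves =a=> n6, =b=> n8, =b=> n9
  n5 = b.0 | 0 | b.(0 | 0 + b.0) has moves =b=> n10, =b=> n11
  n6 = b.b.0 | 0 | (0 | 0 + b.0) has moves =b=> n11, =b=> n12
  n7 = 0 | (a.0 + 0 + 0 | 0) | b.(0 | 0 + b.0) has moves =a=> n10, =b=> n13
  n8 = b.0 | (a.0 + 0 + 0 | 0) | (0 | 0 + b.0) has moves =a=> n11, =b=> n13, =b=> n14
  n9 = b.b.0 | (a.0 + 0 + 0 | 0) | 0 has moves =a=> n12, =b=> n14
  n10 = 0 | 0 | b.(0 | 0 + b.0) has moves =b=> n15
  n11 = b.0 | 0 | (0 | 0 + b.0) has moves =b=> n15, =b=> n16
  n12 = b.b.0 | 0 | 0 has moves =b=> n16
  n13 = 0 | (a.0 + 0 + 0 | 0) | (0 | 0 + b.0) has moves =a=> n15, =b=> n17
  n14 = b.0 | (a.0 + 0 + 0 | 0) | 0 has moves =a=> n16, =b=> n17
  n15 = 0 | 0 | (0 | 0 + b.0) has moves =b=> n18
  n16 = b.0 | 0 | 0 has moves =b=> n18
  n17 = 0 | (a.0 + 0 + 0 | 0) | 0 has moves =a=> n18
  n18 = 0 | 0 | 0 has moves ·
Coarsest stable partition (strong bisimilarity classes):
  B0 = {m0, n0}
  B1 = {m1, n1}
  B2 = {m2, n2}
  B3 = {m5, m6, n5, n6}
  B4 = {m10, m11, m12, n10, n11, n12}
  B5 = {m15, m16, n15, n16}
  B6 = {m18, n18}
  B7 = {m3, m4, n3, n4}
  B8 = {m7, m8, m9, n7, n8, n9}
  B9 = {m13, m14, n13, n14}
  B10 = {m17, n17}
m0 ∈ B0, n0 ∈ B0 → same block
Bisimilar ⇒ trace-equivalent.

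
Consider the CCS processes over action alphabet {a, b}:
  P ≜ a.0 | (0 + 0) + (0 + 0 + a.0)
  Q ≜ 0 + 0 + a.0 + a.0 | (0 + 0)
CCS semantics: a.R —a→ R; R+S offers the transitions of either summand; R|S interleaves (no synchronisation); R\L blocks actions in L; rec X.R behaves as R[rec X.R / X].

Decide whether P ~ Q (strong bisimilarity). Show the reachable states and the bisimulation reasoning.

Reachable graph of P (3 states):
  s0 = a.0 | (0 + 0) + (0 + 0 + a.0) | =a=> s1, =a=> s2
  s1 = 0 | ∅
  s2 = 0 | (0 + 0) | ∅
Reachable graph of Q (3 states):
  t0 = 0 + 0 + a.0 + a.0 | (0 + 0) | =a=> t1, =a=> t2
  t1 = 0 | ∅
  t2 = 0 | (0 + 0) | ∅
Partition-refinement fixed point:
  B0 = {s0, t0}
  B1 = {s1, s2, t1, t2}
s0 ∈ B0, t0 ∈ B0 → same block

bisimilar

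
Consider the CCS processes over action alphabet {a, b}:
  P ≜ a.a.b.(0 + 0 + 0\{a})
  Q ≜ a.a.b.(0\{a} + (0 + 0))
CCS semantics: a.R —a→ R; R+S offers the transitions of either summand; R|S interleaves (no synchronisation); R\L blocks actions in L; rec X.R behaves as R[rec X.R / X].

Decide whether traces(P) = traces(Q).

YES

LTS(P): 4 reachable states
  p0 = a.a.b.(0 + 0 + 0\{a}) ⊢ -a-> p1
  p1 = a.b.(0 + 0 + 0\{a}) ⊢ -a-> p2
  p2 = b.(0 + 0 + 0\{a}) ⊢ -b-> p3
  p3 = 0 + 0 + 0\{a} ⊢ ∅
LTS(Q): 4 reachable states
  q0 = a.a.b.(0\{a} + (0 + 0)) ⊢ -a-> q1
  q1 = a.b.(0\{a} + (0 + 0)) ⊢ -a-> q2
  q2 = b.(0\{a} + (0 + 0)) ⊢ -b-> q3
  q3 = 0\{a} + (0 + 0) ⊢ ∅
Partition-refinement fixed point:
  B0 = {p0, q0}
  B1 = {p1, q1}
  B2 = {p2, q2}
  B3 = {p3, q3}
p0 ∈ B0, q0 ∈ B0 → same block
Bisimilar ⇒ trace-equivalent.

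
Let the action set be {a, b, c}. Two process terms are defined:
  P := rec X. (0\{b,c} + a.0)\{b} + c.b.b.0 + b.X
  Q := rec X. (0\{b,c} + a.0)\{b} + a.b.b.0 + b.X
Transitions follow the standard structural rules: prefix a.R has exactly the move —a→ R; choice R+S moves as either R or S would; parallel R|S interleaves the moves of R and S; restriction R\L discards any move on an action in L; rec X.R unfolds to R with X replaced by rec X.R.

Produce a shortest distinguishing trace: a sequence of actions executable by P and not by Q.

Reachable graph of P (5 states):
  m0 = rec X. (0\{b,c} + a.0)\{b} + c.b.b.0 + b.X :: -a-> m1, -b-> m0, -c-> m2
  m1 = 0\{b} :: ·
  m2 = b.b.0 :: -b-> m3
  m3 = b.0 :: -b-> m4
  m4 = 0 :: ·
Reachable graph of Q (5 states):
  n0 = rec X. (0\{b,c} + a.0)\{b} + a.b.b.0 + b.X :: -a-> n1, -a-> n2, -b-> n0
  n1 = 0\{b} :: ·
  n2 = b.b.0 :: -b-> n3
  n3 = b.0 :: -b-> n4
  n4 = 0 :: ·
Trace ⟨c⟩ through P, begin at {m0}:
  after c @ step 1: {m2}
  — P admits the full trace.
Trace ⟨c⟩ through Q, begin at {n0}:
  after c @ step 1: ∅ (Q stuck)

c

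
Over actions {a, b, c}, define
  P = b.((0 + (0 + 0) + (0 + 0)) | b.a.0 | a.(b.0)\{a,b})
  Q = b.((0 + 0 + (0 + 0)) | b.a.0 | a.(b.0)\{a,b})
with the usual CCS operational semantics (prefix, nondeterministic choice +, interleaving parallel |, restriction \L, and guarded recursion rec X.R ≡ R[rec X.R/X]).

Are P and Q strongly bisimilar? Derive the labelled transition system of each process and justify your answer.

YES

LTS(P): 7 reachable states
  p0 = b.((0 + (0 + 0) + (0 + 0)) | b.a.0 | a.(b.0)\{a,b}) | —b→ p1
  p1 = (0 + (0 + 0) + (0 + 0)) | b.a.0 | a.(b.0)\{a,b} | —a→ p2, —b→ p3
  p2 = (0 + (0 + 0) + (0 + 0)) | b.a.0 | (b.0)\{a,b} | —b→ p4
  p3 = (0 + (0 + 0) + (0 + 0)) | a.0 | a.(b.0)\{a,b} | —a→ p4, —a→ p5
  p4 = (0 + (0 + 0) + (0 + 0)) | a.0 | (b.0)\{a,b} | —a→ p6
  p5 = (0 + (0 + 0) + (0 + 0)) | 0 | a.(b.0)\{a,b} | —a→ p6
  p6 = (0 + (0 + 0) + (0 + 0)) | 0 | (b.0)\{a,b} | ∅
LTS(Q): 7 reachable states
  q0 = b.((0 + 0 + (0 + 0)) | b.a.0 | a.(b.0)\{a,b}) | —b→ q1
  q1 = (0 + 0 + (0 + 0)) | b.a.0 | a.(b.0)\{a,b} | —a→ q2, —b→ q3
  q2 = (0 + 0 + (0 + 0)) | b.a.0 | (b.0)\{a,b} | —b→ q4
  q3 = (0 + 0 + (0 + 0)) | a.0 | a.(b.0)\{a,b} | —a→ q4, —a→ q5
  q4 = (0 + 0 + (0 + 0)) | a.0 | (b.0)\{a,b} | —a→ q6
  q5 = (0 + 0 + (0 + 0)) | 0 | a.(b.0)\{a,b} | —a→ q6
  q6 = (0 + 0 + (0 + 0)) | 0 | (b.0)\{a,b} | ∅
Coarsest stable partition (strong bisimilarity classes):
  B0 = {p0, q0}
  B1 = {p1, q1}
  B2 = {p3, q3}
  B3 = {p4, p5, q4, q5}
  B4 = {p6, q6}
  B5 = {p2, q2}
p0 ∈ B0, q0 ∈ B0 → same block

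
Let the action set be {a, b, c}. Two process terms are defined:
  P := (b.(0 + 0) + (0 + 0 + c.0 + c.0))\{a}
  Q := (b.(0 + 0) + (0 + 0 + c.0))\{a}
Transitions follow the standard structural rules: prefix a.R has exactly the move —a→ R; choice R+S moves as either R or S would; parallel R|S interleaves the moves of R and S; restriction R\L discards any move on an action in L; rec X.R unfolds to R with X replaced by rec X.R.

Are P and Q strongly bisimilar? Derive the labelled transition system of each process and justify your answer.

Reachable graph of P (3 states):
  s0 = (b.(0 + 0) + (0 + 0 + c.0 + c.0))\{a} has moves ··b··> s1, ··c··> s2
  s1 = (0 + 0)\{a} has moves ∅
  s2 = 0\{a} has moves ∅
Reachable graph of Q (3 states):
  t0 = (b.(0 + 0) + (0 + 0 + c.0))\{a} has moves ··b··> t1, ··c··> t2
  t1 = (0 + 0)\{a} has moves ∅
  t2 = 0\{a} has moves ∅
Coarsest stable partition (strong bisimilarity classes):
  B0 = {s0, t0}
  B1 = {s1, s2, t1, t2}
s0 ∈ B0, t0 ∈ B0 → same block

P ~ Q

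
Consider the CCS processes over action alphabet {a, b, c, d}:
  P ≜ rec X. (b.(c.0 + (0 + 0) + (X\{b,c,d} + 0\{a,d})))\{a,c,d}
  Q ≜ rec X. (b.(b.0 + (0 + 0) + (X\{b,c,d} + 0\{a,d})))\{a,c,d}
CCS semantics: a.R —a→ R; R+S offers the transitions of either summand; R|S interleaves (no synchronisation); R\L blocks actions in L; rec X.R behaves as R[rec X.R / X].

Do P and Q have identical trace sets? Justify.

P's transition system — 2 states:
  s0 = rec X. (b.(c.0 + (0 + 0) + (X\{b,c,d} + 0\{a,d})))\{a,c,d} ⊢ -b-> s1
  s1 = (c.0 + (0 + 0) + ((rec X. (b.(c.0 + (0 + 0) + (X\{b,c,d} + 0\{a,d})))\{a,c,d})\{b,c,d} + 0\{a,d}))\{a,c,d} ⊢ (no moves)
Q's transition system — 3 states:
  t0 = rec X. (b.(b.0 + (0 + 0) + (X\{b,c,d} + 0\{a,d})))\{a,c,d} ⊢ -b-> t1
  t1 = (b.0 + (0 + 0) + ((rec X. (b.(b.0 + (0 + 0) + (X\{b,c,d} + 0\{a,d})))\{a,c,d})\{b,c,d} + 0\{a,d}))\{a,c,d} ⊢ -b-> t2
  t2 = 0\{a,c,d} ⊢ (no moves)
Run σ = ⟨bb⟩ on Q: start {t0}
  [1] b ⇒ {t1}
  [2] b ⇒ {t2}
  Q completes σ.
Run σ = ⟨bb⟩ on P: start {s0}
  [1] b ⇒ {s1}
  [2] b ⇒ no successor for P

NO — witness ⟨bb⟩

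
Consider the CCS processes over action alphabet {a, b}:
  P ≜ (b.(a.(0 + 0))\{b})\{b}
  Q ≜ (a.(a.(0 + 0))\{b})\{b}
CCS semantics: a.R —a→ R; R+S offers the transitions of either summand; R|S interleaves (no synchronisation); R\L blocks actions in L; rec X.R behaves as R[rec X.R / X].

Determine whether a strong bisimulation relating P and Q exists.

LTS(P): 1 reachable states
  u0 = (b.(a.(0 + 0))\{b})\{b} ⊢ ∅
LTS(Q): 3 reachable states
  v0 = (a.(a.(0 + 0))\{b})\{b} ⊢ -a-> v1
  v1 = (a.(0 + 0))\{b}\{b} ⊢ -a-> v2
  v2 = (0 + 0)\{b}\{b} ⊢ ∅
Bisimilarity quotient blocks:
  B0 = {u0, v2}
  B1 = {v0}
  B2 = {v1}
u0 ∈ B0, v0 ∈ B1 → different blocks

NO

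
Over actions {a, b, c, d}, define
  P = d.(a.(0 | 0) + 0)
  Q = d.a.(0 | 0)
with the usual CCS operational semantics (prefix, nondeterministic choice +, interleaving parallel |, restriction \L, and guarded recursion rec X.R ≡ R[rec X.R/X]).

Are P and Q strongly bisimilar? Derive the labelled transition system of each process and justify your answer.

bisimilar

Reachable graph of P (3 states):
  p0 = d.(a.(0 | 0) + 0) ⊢ --d--▸ p1
  p1 = a.(0 | 0) + 0 ⊢ --a--▸ p2
  p2 = 0 | 0 ⊢ (no moves)
Reachable graph of Q (3 states):
  q0 = d.a.(0 | 0) ⊢ --d--▸ q1
  q1 = a.(0 | 0) ⊢ --a--▸ q2
  q2 = 0 | 0 ⊢ (no moves)
Coarsest stable partition (strong bisimilarity classes):
  B0 = {p0, q0}
  B1 = {p1, q1}
  B2 = {p2, q2}
p0 ∈ B0, q0 ∈ B0 → same block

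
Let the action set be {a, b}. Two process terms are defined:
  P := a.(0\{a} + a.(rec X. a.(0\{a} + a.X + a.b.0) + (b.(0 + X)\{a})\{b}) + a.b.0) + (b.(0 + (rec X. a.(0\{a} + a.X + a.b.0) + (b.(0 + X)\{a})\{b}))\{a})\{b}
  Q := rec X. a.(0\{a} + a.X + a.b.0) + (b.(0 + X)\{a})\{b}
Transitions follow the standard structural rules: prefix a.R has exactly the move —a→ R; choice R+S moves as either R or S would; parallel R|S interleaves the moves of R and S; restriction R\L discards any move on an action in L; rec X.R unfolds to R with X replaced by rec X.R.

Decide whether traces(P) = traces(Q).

LTS(P): 5 reachable states
  p0 = a.(0\{a} + a.(rec X. a.(0\{a} + a.X + a.b.0) + (b.(0 + X)\{a})\{b}) + a.b.0) + (b.(0 + (rec X. a.(0\{a} + a.X + a.b.0) + (b.(0 + X)\{a})\{b}))\{a})\{b} → ··a··> p1
  p1 = 0\{a} + a.(rec X. a.(0\{a} + a.X + a.b.0) + (b.(0 + X)\{a})\{b}) + a.b.0 → ··a··> p2, ··a··> p3
  p2 = b.0 → ··b··> p4
  p3 = rec X. a.(0\{a} + a.X + a.b.0) + (b.(0 + X)\{a})\{b} → ··a··> p1
  p4 = 0 → stopped
LTS(Q): 4 reachable states
  q0 = rec X. a.(0\{a} + a.X + a.b.0) + (b.(0 + X)\{a})\{b} → ··a··> q1
  q1 = 0\{a} + a.(rec X. a.(0\{a} + a.X + a.b.0) + (b.(0 + X)\{a})\{b}) + a.b.0 → ··a··> q0, ··a··> q2
  q2 = b.0 → ··b··> q3
  q3 = 0 → stopped
Partition-refinement fixed point:
  B0 = {p0, p3, q0}
  B1 = {p1, q1}
  B2 = {p2, q2}
  B3 = {p4, q3}
p0 ∈ B0, q0 ∈ B0 → same block
Bisimilar ⇒ trace-equivalent.

traces(P) = traces(Q)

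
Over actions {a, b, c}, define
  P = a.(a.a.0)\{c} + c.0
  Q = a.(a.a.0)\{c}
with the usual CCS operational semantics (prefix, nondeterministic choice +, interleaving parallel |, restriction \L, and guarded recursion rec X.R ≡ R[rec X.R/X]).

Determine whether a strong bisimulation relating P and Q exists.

not bisimilar

P's transition system — 5 states:
  m0 = a.(a.a.0)\{c} + c.0 has moves -a-> m1, -c-> m2
  m1 = (a.a.0)\{c} has moves -a-> m3
  m2 = 0 has moves (no moves)
  m3 = (a.0)\{c} has moves -a-> m4
  m4 = 0\{c} has moves (no moves)
Q's transition system — 4 states:
  n0 = a.(a.a.0)\{c} has moves -a-> n1
  n1 = (a.a.0)\{c} has moves -a-> n2
  n2 = (a.0)\{c} has moves -a-> n3
  n3 = 0\{c} has moves (no moves)
Partition-refinement fixed point:
  B0 = {m0}
  B1 = {m1, n1}
  B2 = {m3, n2}
  B3 = {m2, m4, n3}
  B4 = {n0}
m0 ∈ B0, n0 ∈ B4 → different blocks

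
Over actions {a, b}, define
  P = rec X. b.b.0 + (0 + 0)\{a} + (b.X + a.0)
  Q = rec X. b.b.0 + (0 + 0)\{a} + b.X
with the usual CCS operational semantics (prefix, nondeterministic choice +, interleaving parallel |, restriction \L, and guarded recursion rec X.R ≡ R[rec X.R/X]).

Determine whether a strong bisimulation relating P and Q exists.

P ≁ Q

Reachable graph of P (3 states):
  m0 = rec X. b.b.0 + (0 + 0)\{a} + (b.X + a.0) :: —a→ m1, —b→ m0, —b→ m2
  m1 = 0 :: stopped
  m2 = b.0 :: —b→ m1
Reachable graph of Q (3 states):
  n0 = rec X. b.b.0 + (0 + 0)\{a} + b.X :: —b→ n0, —b→ n1
  n1 = b.0 :: —b→ n2
  n2 = 0 :: stopped
Partition-refinement fixed point:
  B0 = {m0}
  B1 = {m1, n2}
  B2 = {m2, n1}
  B3 = {n0}
m0 ∈ B0, n0 ∈ B3 → different blocks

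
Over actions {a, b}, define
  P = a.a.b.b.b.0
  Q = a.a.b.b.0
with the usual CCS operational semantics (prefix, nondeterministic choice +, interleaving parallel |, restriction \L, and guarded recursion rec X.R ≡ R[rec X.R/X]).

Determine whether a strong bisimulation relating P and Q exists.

NO

LTS(P): 6 reachable states
  s0 = a.a.b.b.b.0 | --a--▸ s1
  s1 = a.b.b.b.0 | --a--▸ s2
  s2 = b.b.b.0 | --b--▸ s3
  s3 = b.b.0 | --b--▸ s4
  s4 = b.0 | --b--▸ s5
  s5 = 0 | deadlocked
LTS(Q): 5 reachable states
  t0 = a.a.b.b.0 | --a--▸ t1
  t1 = a.b.b.0 | --a--▸ t2
  t2 = b.b.0 | --b--▸ t3
  t3 = b.0 | --b--▸ t4
  t4 = 0 | deadlocked
Bisimilarity quotient blocks:
  B0 = {s0}
  B1 = {s1}
  B2 = {s2}
  B3 = {s3, t2}
  B4 = {s4, t3}
  B5 = {s5, t4}
  B6 = {t0}
  B7 = {t1}
s0 ∈ B0, t0 ∈ B6 → different blocks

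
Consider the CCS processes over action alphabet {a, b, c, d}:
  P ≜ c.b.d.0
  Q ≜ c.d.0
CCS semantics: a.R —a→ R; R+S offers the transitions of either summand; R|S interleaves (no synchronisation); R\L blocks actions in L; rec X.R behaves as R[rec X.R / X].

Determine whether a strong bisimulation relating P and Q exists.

NO

P's transition system — 4 states:
  p0 = c.b.d.0 has moves ··c··> p1
  p1 = b.d.0 has moves ··b··> p2
  p2 = d.0 has moves ··d··> p3
  p3 = 0 has moves (no moves)
Q's transition system — 3 states:
  q0 = c.d.0 has moves ··c··> q1
  q1 = d.0 has moves ··d··> q2
  q2 = 0 has moves (no moves)
Partition-refinement fixed point:
  B0 = {p0}
  B1 = {p1}
  B2 = {p2, q1}
  B3 = {p3, q2}
  B4 = {q0}
p0 ∈ B0, q0 ∈ B4 → different blocks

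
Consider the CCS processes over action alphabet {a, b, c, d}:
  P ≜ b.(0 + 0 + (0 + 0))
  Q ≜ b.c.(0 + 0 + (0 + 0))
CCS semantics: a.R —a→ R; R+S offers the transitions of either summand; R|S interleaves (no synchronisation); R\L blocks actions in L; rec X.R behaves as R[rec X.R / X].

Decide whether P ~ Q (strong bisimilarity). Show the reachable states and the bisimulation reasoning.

NO

Reachable graph of P (2 states):
  u0 = b.(0 + 0 + (0 + 0)) ⊢ -b-> u1
  u1 = 0 + 0 + (0 + 0) ⊢ stopped
Reachable graph of Q (3 states):
  v0 = b.c.(0 + 0 + (0 + 0)) ⊢ -b-> v1
  v1 = c.(0 + 0 + (0 + 0)) ⊢ -c-> v2
  v2 = 0 + 0 + (0 + 0) ⊢ stopped
Partition-refinement fixed point:
  B0 = {u0}
  B1 = {u1, v2}
  B2 = {v0}
  B3 = {v1}
u0 ∈ B0, v0 ∈ B2 → different blocks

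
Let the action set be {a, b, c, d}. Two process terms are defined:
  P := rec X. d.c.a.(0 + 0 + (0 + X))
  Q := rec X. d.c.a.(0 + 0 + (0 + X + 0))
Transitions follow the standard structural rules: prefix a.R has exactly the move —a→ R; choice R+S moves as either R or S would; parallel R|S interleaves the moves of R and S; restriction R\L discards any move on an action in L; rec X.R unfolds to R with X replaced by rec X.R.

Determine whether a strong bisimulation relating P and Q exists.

bisimilar

P's transition system — 4 states:
  u0 = rec X. d.c.a.(0 + 0 + (0 + X)) ⊢ --d--▸ u1
  u1 = c.a.(0 + 0 + (0 + (rec X. d.c.a.(0 + 0 + (0 + X))))) ⊢ --c--▸ u2
  u2 = a.(0 + 0 + (0 + (rec X. d.c.a.(0 + 0 + (0 + X))))) ⊢ --a--▸ u3
  u3 = 0 + 0 + (0 + (rec X. d.c.a.(0 + 0 + (0 + X)))) ⊢ --d--▸ u1
Q's transition system — 4 states:
  v0 = rec X. d.c.a.(0 + 0 + (0 + X + 0)) ⊢ --d--▸ v1
  v1 = c.a.(0 + 0 + (0 + (rec X. d.c.a.(0 + 0 + (0 + X + 0))) + 0)) ⊢ --c--▸ v2
  v2 = a.(0 + 0 + (0 + (rec X. d.c.a.(0 + 0 + (0 + X + 0))) + 0)) ⊢ --a--▸ v3
  v3 = 0 + 0 + (0 + (rec X. d.c.a.(0 + 0 + (0 + X + 0))) + 0) ⊢ --d--▸ v1
Bisimilarity quotient blocks:
  B0 = {u0, u3, v0, v3}
  B1 = {u1, v1}
  B2 = {u2, v2}
u0 ∈ B0, v0 ∈ B0 → same block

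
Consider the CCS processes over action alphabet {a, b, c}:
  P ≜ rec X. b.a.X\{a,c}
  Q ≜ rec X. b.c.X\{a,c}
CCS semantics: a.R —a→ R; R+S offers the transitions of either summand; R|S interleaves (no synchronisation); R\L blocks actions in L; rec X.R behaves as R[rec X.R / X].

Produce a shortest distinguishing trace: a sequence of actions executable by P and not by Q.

LTS(P): 4 reachable states
  s0 = rec X. b.a.X\{a,c} → =b=> s1
  s1 = a.(rec X. b.a.X\{a,c})\{a,c} → =a=> s2
  s2 = (rec X. b.a.X\{a,c})\{a,c} → =b=> s3
  s3 = (a.(rec X. b.a.X\{a,c})\{a,c})\{a,c} → ∅
LTS(Q): 4 reachable states
  t0 = rec X. b.c.X\{a,c} → =b=> t1
  t1 = c.(rec X. b.c.X\{a,c})\{a,c} → =c=> t2
  t2 = (rec X. b.c.X\{a,c})\{a,c} → =b=> t3
  t3 = (c.(rec X. b.c.X\{a,c})\{a,c})\{a,c} → ∅
Executing ba from P (initial set {s0}):
  after b @ step 1: {s1}
  after a @ step 2: {s2}
  P completes σ.
Executing ba from Q (initial set {t0}):
  after b @ step 1: {t1}
  after a @ step 2: no successor for Q

ba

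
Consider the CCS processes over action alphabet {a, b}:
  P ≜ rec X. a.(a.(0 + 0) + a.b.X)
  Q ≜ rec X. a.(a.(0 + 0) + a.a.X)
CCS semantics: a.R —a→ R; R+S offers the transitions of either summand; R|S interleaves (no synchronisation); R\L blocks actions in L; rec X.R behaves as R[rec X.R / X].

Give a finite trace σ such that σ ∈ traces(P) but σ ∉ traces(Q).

LTS(P): 4 reachable states
  p0 = rec X. a.(a.(0 + 0) + a.b.X) | --a--▸ p1
  p1 = a.(0 + 0) + a.b.(rec X. a.(a.(0 + 0) + a.b.X)) | --a--▸ p2, --a--▸ p3
  p2 = 0 + 0 | ·
  p3 = b.(rec X. a.(a.(0 + 0) + a.b.X)) | --b--▸ p0
LTS(Q): 4 reachable states
  q0 = rec X. a.(a.(0 + 0) + a.a.X) | --a--▸ q1
  q1 = a.(0 + 0) + a.a.(rec X. a.(a.(0 + 0) + a.a.X)) | --a--▸ q2, --a--▸ q3
  q2 = 0 + 0 | ·
  q3 = a.(rec X. a.(a.(0 + 0) + a.a.X)) | --a--▸ q0
Executing aab from P (initial set {p0}):
  [1] a ⇒ {p1}
  [2] a ⇒ {p2, p3}
  [3] b ⇒ {p0}
  ✓ P
Executing aab from Q (initial set {q0}):
  [1] a ⇒ {q1}
  [2] a ⇒ {q2, q3}
  [3] b ⇒ ∅ (Q stuck)

aab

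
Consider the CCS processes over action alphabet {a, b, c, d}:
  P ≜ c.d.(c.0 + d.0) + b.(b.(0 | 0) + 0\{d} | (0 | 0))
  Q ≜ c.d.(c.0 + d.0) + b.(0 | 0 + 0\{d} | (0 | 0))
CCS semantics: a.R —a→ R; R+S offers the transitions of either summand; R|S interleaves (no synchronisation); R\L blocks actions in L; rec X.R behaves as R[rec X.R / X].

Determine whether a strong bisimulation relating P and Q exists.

NO

P's transition system — 6 states:
  m0 = c.d.(c.0 + d.0) + b.(b.(0 | 0) + 0\{d} | (0 | 0)) ⊢ --b--▸ m1, --c--▸ m2
  m1 = b.(0 | 0) + 0\{d} | (0 | 0) ⊢ --b--▸ m3
  m2 = d.(c.0 + d.0) ⊢ --d--▸ m4
  m3 = 0 | 0 ⊢ stopped
  m4 = c.0 + d.0 ⊢ --c--▸ m5, --d--▸ m5
  m5 = 0 ⊢ stopped
Q's transition system — 5 states:
  n0 = c.d.(c.0 + d.0) + b.(0 | 0 + 0\{d} | (0 | 0)) ⊢ --b--▸ n1, --c--▸ n2
  n1 = 0 | 0 + 0\{d} | (0 | 0) ⊢ stopped
  n2 = d.(c.0 + d.0) ⊢ --d--▸ n3
  n3 = c.0 + d.0 ⊢ --c--▸ n4, --d--▸ n4
  n4 = 0 ⊢ stopped
Coarsest stable partition (strong bisimilarity classes):
  B0 = {m0}
  B1 = {m1}
  B2 = {m3, m5, n1, n4}
  B3 = {m2, n2}
  B4 = {m4, n3}
  B5 = {n0}
m0 ∈ B0, n0 ∈ B5 → different blocks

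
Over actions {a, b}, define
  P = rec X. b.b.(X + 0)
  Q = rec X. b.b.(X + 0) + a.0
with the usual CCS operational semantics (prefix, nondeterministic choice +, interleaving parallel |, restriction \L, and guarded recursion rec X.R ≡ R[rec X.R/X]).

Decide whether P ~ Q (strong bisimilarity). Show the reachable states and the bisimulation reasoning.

not bisimilar

LTS(P): 3 reachable states
  s0 = rec X. b.b.(X + 0) → =b=> s1
  s1 = b.((rec X. b.b.(X + 0)) + 0) → =b=> s2
  s2 = (rec X. b.b.(X + 0)) + 0 → =b=> s1
LTS(Q): 4 reachable states
  t0 = rec X. b.b.(X + 0) + a.0 → =a=> t1, =b=> t2
  t1 = 0 → deadlocked
  t2 = b.((rec X. b.b.(X + 0) + a.0) + 0) → =b=> t3
  t3 = (rec X. b.b.(X + 0) + a.0) + 0 → =a=> t1, =b=> t2
Bisimilarity quotient blocks:
  B0 = {s0, s1, s2}
  B1 = {t0, t3}
  B2 = {t2}
  B3 = {t1}
s0 ∈ B0, t0 ∈ B1 → different blocks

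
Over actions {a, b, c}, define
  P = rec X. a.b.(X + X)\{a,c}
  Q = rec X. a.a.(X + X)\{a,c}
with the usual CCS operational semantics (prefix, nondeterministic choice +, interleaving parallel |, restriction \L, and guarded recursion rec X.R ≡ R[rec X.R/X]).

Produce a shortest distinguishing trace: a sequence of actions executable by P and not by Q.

Reachable graph of P (3 states):
  p0 = rec X. a.b.(X + X)\{a,c} :: ··a··> p1
  p1 = b.((rec X. a.b.(X + X)\{a,c}) + (rec X. a.b.(X + X)\{a,c}))\{a,c} :: ··b··> p2
  p2 = ((rec X. a.b.(X + X)\{a,c}) + (rec X. a.b.(X + X)\{a,c}))\{a,c} :: ·
Reachable graph of Q (3 states):
  q0 = rec X. a.a.(X + X)\{a,c} :: ··a··> q1
  q1 = a.((rec X. a.a.(X + X)\{a,c}) + (rec X. a.a.(X + X)\{a,c}))\{a,c} :: ··a··> q2
  q2 = ((rec X. a.a.(X + X)\{a,c}) + (rec X. a.a.(X + X)\{a,c}))\{a,c} :: ·
Trace ⟨ab⟩ through P, begin at {p0}:
  [1] a ⇒ {p1}
  [2] b ⇒ {p2}
  P completes σ.
Trace ⟨ab⟩ through Q, begin at {q0}:
  [1] a ⇒ {q1}
  [2] b ⇒ ∅  — Q cannot continue

ab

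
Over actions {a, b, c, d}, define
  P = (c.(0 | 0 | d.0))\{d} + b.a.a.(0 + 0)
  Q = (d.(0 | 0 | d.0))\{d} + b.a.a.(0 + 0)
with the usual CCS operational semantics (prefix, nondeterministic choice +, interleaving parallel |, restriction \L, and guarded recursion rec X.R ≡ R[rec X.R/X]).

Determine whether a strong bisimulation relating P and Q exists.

P's transition system — 5 states:
  u0 = (c.(0 | 0 | d.0))\{d} + b.a.a.(0 + 0) | ··b··> u1, ··c··> u2
  u1 = a.a.(0 + 0) | ··a··> u3
  u2 = (0 | 0 | d.0)\{d} | deadlocked
  u3 = a.(0 + 0) | ··a··> u4
  u4 = 0 + 0 | deadlocked
Q's transition system — 4 states:
  v0 = (d.(0 | 0 | d.0))\{d} + b.a.a.(0 + 0) | ··b··> v1
  v1 = a.a.(0 + 0) | ··a··> v2
  v2 = a.(0 + 0) | ··a··> v3
  v3 = 0 + 0 | deadlocked
Bisimilarity quotient blocks:
  B0 = {u0}
  B1 = {u2, u4, v3}
  B2 = {u1, v1}
  B3 = {u3, v2}
  B4 = {v0}
u0 ∈ B0, v0 ∈ B4 → different blocks

NO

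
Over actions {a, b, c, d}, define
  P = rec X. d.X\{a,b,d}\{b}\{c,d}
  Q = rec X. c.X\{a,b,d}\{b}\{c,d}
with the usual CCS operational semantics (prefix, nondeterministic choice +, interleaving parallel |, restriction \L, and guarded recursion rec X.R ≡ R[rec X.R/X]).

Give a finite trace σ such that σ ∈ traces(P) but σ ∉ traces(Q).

d

LTS(P): 2 reachable states
  m0 = rec X. d.X\{a,b,d}\{b}\{c,d} has moves ··d··> m1
  m1 = (rec X. d.X\{a,b,d}\{b}\{c,d})\{a,b,d}\{b}\{c,d} has moves ·
LTS(Q): 2 reachable states
  n0 = rec X. c.X\{a,b,d}\{b}\{c,d} has moves ··c··> n1
  n1 = (rec X. c.X\{a,b,d}\{b}\{c,d})\{a,b,d}\{b}\{c,d} has moves ·
Executing d from P (initial set {m0}):
  step 1 (d): {m1}
  ✓ P
Executing d from Q (initial set {n0}):
  step 1 (d): ∅ (Q stuck)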